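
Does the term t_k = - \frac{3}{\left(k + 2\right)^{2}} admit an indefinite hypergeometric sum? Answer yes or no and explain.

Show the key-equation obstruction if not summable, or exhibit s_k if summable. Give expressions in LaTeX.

Compute t_(k+1)/t_k: get (k + 2)**2/(k + 3)**2.
A = k**2 + 4*k + 4, B = k**2 + 6*k + 9, C = 1.
f must satisfy (k**2 + 4*k + 4)·f(k+1) − (k**2 + 4*k + 4)·f(k) = 1.
Degrees (2,2,0) ⇒ d ≤ 0.
Write f(k) = c0. Then LHS − RHS = -1, requiring -1 = 0: contradictory. No certificate.

No — key equation has no polynomial f.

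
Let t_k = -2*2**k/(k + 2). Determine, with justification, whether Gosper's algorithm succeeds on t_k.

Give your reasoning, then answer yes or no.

The ratio is 2*(k + 2)/(k + 3).
Factor: A=2*k + 4; B=k + 3; C=1.
Key eq: (2*k + 4)·f(k+1) = (k + 2)·f(k) + (1).
d = -1 from the (1,1,0) case.
d = -1 < 0 ⇒ no nonzero polynomial f; not summable.

No — t_k has no hypergeometric antidifference.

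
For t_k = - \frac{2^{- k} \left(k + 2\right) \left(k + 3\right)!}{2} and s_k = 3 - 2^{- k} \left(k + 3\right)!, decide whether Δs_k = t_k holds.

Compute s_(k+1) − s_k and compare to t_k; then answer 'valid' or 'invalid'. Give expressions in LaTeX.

s_(k+1) = -2**(-k - 1)*factorial(k + 4) + 3
s_(k+1) − s_k = -(k + 2)*factorial(k + 3)/(2*2**k)
(s_(k+1) − s_k) − t_k = 0

valid; difference matches t_k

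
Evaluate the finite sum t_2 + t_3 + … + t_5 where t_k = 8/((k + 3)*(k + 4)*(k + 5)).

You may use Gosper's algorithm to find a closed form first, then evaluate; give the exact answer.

Ratio r(k) = (k + 3)/(k + 6).
Normal form (A,B,C) = (k + 3, k + 6, 1).
Solve (k + 3)·f(k+1) − (k + 5)·f(k) = 1.
Degrees (1,1,0) ⇒ d ≤ 2.
Solve for f: f(k) = k*(k + 7)/24 (degree 2 ≤ 2).
Certificate R = B(k−1)f/C = k*(k + 5)*(k + 7)/24 gives s_k = k*(k + 7)/(3*(k + 3)*(k + 4)).
Check: Δs_k = 8/(k**3 + 12*k**2 + 47*k + 60). ✓
Telescoping: Σ = s_(6) − s_(2) = 13/45 − (1/5) = 4/45.

Σ = 4/45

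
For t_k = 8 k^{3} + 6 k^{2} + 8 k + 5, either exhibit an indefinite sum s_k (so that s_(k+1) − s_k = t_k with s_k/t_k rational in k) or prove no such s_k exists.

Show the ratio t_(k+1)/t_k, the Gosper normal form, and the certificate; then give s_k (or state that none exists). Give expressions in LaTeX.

s_k = k \left(2 k^{3} - 2 k^{2} + 3 k + 2\right)

Compute t_(k+1)/t_k: get (8*k**3 + 30*k**2 + 44*k + 27)/(8*k**3 + 6*k**2 + 8*k + 5).
Take A(k)=1, B(k)=1, C(k)=k**3 + 3*k**2/4 + k + 5/8.
Need (1)·f(k+1) − (1)·f(k) = k**3 + 3*k**2/4 + k + 5/8.
deg f ≤ 4 (via 0,0,3).
Match coefficients ⇒ f(k) = k*(2*k**3 - 2*k**2 + 3*k + 2)/8.
R(k) = B(k−1)·f(k)/C(k) = k*(2*k**3 - 2*k**2 + 3*k + 2)/(8*k**3 + 6*k**2 + 8*k + 5); s_k = R·t_k = k*(2*k**3 - 2*k**2 + 3*k + 2).
Δs = 8*k**3 + 6*k**2 + 8*k + 5, as required.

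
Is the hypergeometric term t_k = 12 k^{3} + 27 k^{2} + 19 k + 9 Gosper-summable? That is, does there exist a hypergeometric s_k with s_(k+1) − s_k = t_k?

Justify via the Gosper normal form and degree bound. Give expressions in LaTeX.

Compute t_(k+1)/t_k: get (12*k**3 + 63*k**2 + 109*k + 67)/(12*k**3 + 27*k**2 + 19*k + 9).
Take A(k)=1, B(k)=1, C(k)=k**3 + 9*k**2/4 + 19*k/12 + 3/4.
f must satisfy (1)·f(k+1) − (1)·f(k) = k**3 + 9*k**2/4 + 19*k/12 + 3/4.
Degrees (0,0,3) ⇒ d ≤ 4.
Solving with deg f ≤ 4: f(k) = k*(3*k**3 + 3*k**2 - k + 4)/12.
So s_k = (B(k−1)f/C)·t_k = (k*(3*k**3 + 3*k**2 - k + 4)/(12*k**3 + 27*k**2 + 19*k + 9))·t_k = k*(3*k**3 + 3*k**2 - k + 4).
Δs = 12*k**3 + 27*k**2 + 19*k + 9, as required.

Yes. s_k = k \left(3 k^{3} + 3 k^{2} - k + 4\right).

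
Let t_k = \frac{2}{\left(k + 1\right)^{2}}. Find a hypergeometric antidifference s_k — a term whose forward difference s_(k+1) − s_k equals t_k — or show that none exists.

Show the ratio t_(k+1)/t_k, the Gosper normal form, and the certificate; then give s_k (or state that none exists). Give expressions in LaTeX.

t_(k+1)/t_k = (k + 1)**2/(k + 2)**2.
Gosper form: A/B · C(k+1)/C(k) with A=k**2 + 2*k + 1, B=k**2 + 4*k + 4, C=1.
Key eq: (k**2 + 2*k + 1)·f(k+1) = (k**2 + 2*k + 1)·f(k) + (1).
Degrees (2,2,0) ⇒ d ≤ 0.
Generic f = c0 gives residual -1; -1 = 0 cannot hold, so t_k is not Gosper-summable.

no hypergeometric antidifference exists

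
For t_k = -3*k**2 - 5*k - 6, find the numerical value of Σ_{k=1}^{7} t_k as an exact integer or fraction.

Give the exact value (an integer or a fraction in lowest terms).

Σ = -602

Compute t_(k+1)/t_k: get (3*k**2 + 11*k + 14)/(3*k**2 + 5*k + 6).
So A=1 and B=1, with C=k**2 + 5*k/3 + 2.
Need (1)·f(k+1) − (1)·f(k) = k**2 + 5*k/3 + 2.
deg f ≤ 3 (via 0,0,2).
Coefficient equations give f(k) = k*(k**2 + k + 4)/3.
Certificate R = B(k−1)f/C = k*(k**2 + k + 4)/(3*k**2 + 5*k + 6) gives s_k = k*(-k**2 - k - 4).
Check: Δs_k = -3*k**2 - 5*k - 6. ✓
Evaluate s at k=8 and k=1: -608 and -6; difference -602.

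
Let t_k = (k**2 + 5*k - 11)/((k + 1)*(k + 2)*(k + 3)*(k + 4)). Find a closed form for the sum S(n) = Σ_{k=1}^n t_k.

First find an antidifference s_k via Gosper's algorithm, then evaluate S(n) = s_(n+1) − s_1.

S(n) = n*(n**2 + n - 22)/(8*(n**3 + 9*n**2 + 26*n + 24))

t_(k+1)/t_k = (k + 1)*(5*k + (k + 1)**2 - 6)/((k + 5)*(k**2 + 5*k - 11)).
Normal form (A,B,C) = (k + 1, k + 5, k**2 + 5*k - 11).
Solve (k + 1)·f(k+1) − (k + 4)·f(k) = k**2 + 5*k - 11.
Bound: deg f ≤ 3.
A polynomial solution: f(k) = -k*(k**2 + 9*k + 23)/3.
So s_k = (B(k−1)f/C)·t_k = (-k*(k + 4)*(k**2 + 9*k + 23)/(3*(k**2 + 5*k - 11)))·t_k = k*(-k**2 - 9*k - 23)/(3*(k + 1)*(k + 2)*(k + 3)).
s_(k+1) − s_k = (k**2 + 5*k - 11)/(k**4 + 10*k**3 + 35*k**2 + 50*k + 24) = t_k.
Σ_(k=1)^n t_k = s_(n+1) − s_(1) = ((-n**3 - 12*n**2 - 44*n - 33)/(3*(n**3 + 9*n**2 + 26*n + 24))) − (-11/24), i.e. n*(n**2 + n - 22)/(8*(n**3 + 9*n**2 + 26*n + 24)).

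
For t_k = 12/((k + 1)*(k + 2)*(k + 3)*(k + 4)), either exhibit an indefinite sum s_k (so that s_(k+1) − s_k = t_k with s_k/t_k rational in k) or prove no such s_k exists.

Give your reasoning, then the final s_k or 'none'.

s_k = 2*k*(k**2 + 6*k + 11)/(3*(k + 1)*(k + 2)*(k + 3))

Compute t_(k+1)/t_k: get (k + 1)/(k + 5).
Take A(k)=k + 1, B(k)=k + 5, C(k)=1.
Set up (k + 1)·f(k+1) − (k + 4)·f(k) − (1) = 0.
deg f ≤ 3 (via 1,1,0).
A polynomial solution: f(k) = k*(k**2 + 6*k + 11)/18.
Get s_k = R·t_k = 2*k*(k**2 + 6*k + 11)/(3*(k + 1)*(k + 2)*(k + 3)) with R(k) = B(k−1)f(k)/C(k) = k*(k + 4)*(k**2 + 6*k + 11)/18.
s_(k+1) − s_k = 12/(k**4 + 10*k**3 + 35*k**2 + 50*k + 24) = t_k.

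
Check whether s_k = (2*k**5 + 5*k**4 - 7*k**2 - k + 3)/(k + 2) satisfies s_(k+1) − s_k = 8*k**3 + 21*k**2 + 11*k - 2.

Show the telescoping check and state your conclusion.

s_(k+1) = (-k + 2*(k + 1)**5 + 5*(k + 1)**4 - 7*(k + 1)**2 + 2)/(k + 3)
s_(k+1) − s_k = (8*k**5 + 55*k**4 + 130*k**3 + 123*k**2 + 32*k - 5)/(k**2 + 5*k + 6)
(s_(k+1) − s_k) − t_k = (-6*k**4 - 34*k**3 - 56*k**2 - 24*k + 7)/(k**2 + 5*k + 6)

Invalid: residual (-6*k**4 - 34*k**3 - 56*k**2 - 24*k + 7)/(k**2 + 5*k + 6) ≠ 0.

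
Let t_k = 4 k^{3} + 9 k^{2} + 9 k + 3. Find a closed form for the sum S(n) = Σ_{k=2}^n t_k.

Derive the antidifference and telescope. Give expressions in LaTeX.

Compute t_(k+1)/t_k: get (4*k**3 + 21*k**2 + 39*k + 25)/(4*k**3 + 9*k**2 + 9*k + 3).
Normal form (A,B,C) = (1, 1, k**3 + 9*k**2/4 + 9*k/4 + 3/4).
Need (1)·f(k+1) − (1)·f(k) = k**3 + 9*k**2/4 + 9*k/4 + 3/4.
Degrees (0,0,3) ⇒ d ≤ 4.
Match coefficients ⇒ f(k) = k**2*(k**2 + k + 1)/4.
R(k) = B(k−1)·f(k)/C(k) = k**2*(k**2 + k + 1)/(4*k**3 + 9*k**2 + 9*k + 3); s_k = R·t_k = k**2*(k**2 + k + 1).
Check: Δs_k = 4*k**3 + 9*k**2 + 9*k + 3. ✓
Evaluate: s_(n+1) = n**4 + 5*n**3 + 10*n**2 + 9*n + 3; subtract s_(2) = 28 ⇒ S(n) = n**4 + 5*n**3 + 10*n**2 + 9*n - 25.

S(n) = n^{4} + 5 n^{3} + 10 n^{2} + 9 n - 25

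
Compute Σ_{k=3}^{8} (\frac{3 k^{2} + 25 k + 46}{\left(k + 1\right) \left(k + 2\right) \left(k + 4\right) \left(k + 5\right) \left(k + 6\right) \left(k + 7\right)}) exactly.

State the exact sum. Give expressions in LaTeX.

Σ = 283/81900

t_(k+1)/t_k = (k + 1)*(k + 4)*(25*k + 3*(k + 1)**2 + 71)/((k + 3)*(k + 8)*(3*k**2 + 25*k + 46)).
So A=k + 1 and B=k + 8, with C=k**3 + 34*k**2/3 + 121*k/3 + 46.
Set up (k + 1)·f(k+1) − (k + 7)·f(k) − (k**3 + 34*k**2/3 + 121*k/3 + 46) = 0.
Degrees (1,1,3) ⇒ d ≤ 6.
A polynomial solution: f(k) = k*(k + 2)*(k + 3)*(k + 5)*(k**2 + 11*k + 34)/72.
Then R = B(k−1)f/C = k*(k + 2)*(k + 5)*(k + 7)*(k**2 + 11*k + 34)/(24*(3*k**2 + 25*k + 46)), so s_k = R(k)·t_k = k*(k**2 + 11*k + 34)/(24*(k**3 + 11*k**2 + 34*k + 24)).
Δs = (3*k**2 + 25*k + 46)/(k**6 + 25*k**5 + 247*k**4 + 1219*k**3 + 3112*k**2 + 3796*k + 1680), as required.
Telescoping: Σ = s_(9) − s_(3) = 107/2600 − (19/504) = 283/81900.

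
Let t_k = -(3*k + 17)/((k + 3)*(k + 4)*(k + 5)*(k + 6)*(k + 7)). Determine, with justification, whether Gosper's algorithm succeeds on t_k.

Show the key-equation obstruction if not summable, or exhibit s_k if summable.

Yes. s_k = k*(-k**2 - 13*k - 54)/(72*(k**3 + 13*k**2 + 54*k + 72)).

Ratio r(k) = (k + 3)*(3*k + 20)/((k + 8)*(3*k + 17)).
Gosper form: A/B · C(k+1)/C(k) with A=k + 3, B=k + 8, C=k + 17/3.
Key eq: (k + 3)·f(k+1) = (k + 7)·f(k) + (k + 17/3).
From deg A=1, deg B=1, deg C=1: d=4.
Match coefficients ⇒ f(k) = k*(k + 5)*(k**2 + 13*k + 54)/216.
Then R = B(k−1)f/C = k*(k + 5)*(k + 7)*(k**2 + 13*k + 54)/(72*(3*k + 17)), so s_k = R(k)·t_k = k*(-k**2 - 13*k - 54)/(72*(k**3 + 13*k**2 + 54*k + 72)).
Verify: (-3*k - 17)/(k**5 + 25*k**4 + 245*k**3 + 1175*k**2 + 2754*k + 2520) matches t_k.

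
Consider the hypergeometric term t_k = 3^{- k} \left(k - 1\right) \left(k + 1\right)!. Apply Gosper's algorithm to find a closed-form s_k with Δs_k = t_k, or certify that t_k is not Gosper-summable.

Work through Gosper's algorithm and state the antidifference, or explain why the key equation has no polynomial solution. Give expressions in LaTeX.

s_k = 3^{1 - k} \left(k + 1\right)!

The ratio is k*(k + 2)/(3*(k - 1)).
Normal form (A,B,C) = (k/3 + 2/3, 1, k - 1).
Solve (k/3 + 2/3)·f(k+1) − (1)·f(k) = k - 1.
Bound: deg f ≤ 0.
Solving with deg f ≤ 0: f(k) = 3.
So s_k = (B(k−1)f/C)·t_k = (3/(k - 1))·t_k = 3**(1 - k)*factorial(k + 1).
Check: Δs_k = (k - 1)*factorial(k + 1)/3**k. ✓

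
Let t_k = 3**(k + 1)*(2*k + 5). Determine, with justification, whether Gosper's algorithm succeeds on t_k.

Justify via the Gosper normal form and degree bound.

Ratio r(k) = 3*(2*k + 7)/(2*k + 5).
A = 3, B = 1, C = k + 5/2.
Set up (3)·f(k+1) − (1)·f(k) − (k + 5/2) = 0.
From deg A=0, deg B=0, deg C=1: d=1.
Coefficient equations give f(k) = (k + 1)/2.
Certificate R = B(k−1)f/C = (k + 1)/(2*k + 5) gives s_k = 3**(k + 1)*(k + 1).
Δs = 3**(k + 1)*(2*k + 5), as required.

Yes. s_k = 3**(k + 1)*(k + 1).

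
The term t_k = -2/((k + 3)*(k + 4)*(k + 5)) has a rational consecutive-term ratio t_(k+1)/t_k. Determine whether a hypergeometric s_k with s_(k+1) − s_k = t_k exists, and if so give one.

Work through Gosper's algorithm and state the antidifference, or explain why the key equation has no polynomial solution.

s_k = k*(-k - 7)/(12*(k + 3)*(k + 4))

r(k) = (k + 3)/(k + 6) after simplifying.
So A=k + 3 and B=k + 6, with C=1.
Solve (k + 3)·f(k+1) − (k + 5)·f(k) = 1.
Bound: deg f ≤ 2.
Coefficient equations give f(k) = k*(k + 7)/24.
R(k) = B(k−1)·f(k)/C(k) = k*(k + 5)*(k + 7)/24; s_k = R·t_k = k*(-k - 7)/(12*(k + 3)*(k + 4)).
s_(k+1) − s_k = -2/(k**3 + 12*k**2 + 47*k + 60) = t_k.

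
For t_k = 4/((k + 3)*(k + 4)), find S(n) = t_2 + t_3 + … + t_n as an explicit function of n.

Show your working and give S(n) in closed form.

Compute t_(k+1)/t_k: get (k + 3)/(k + 5).
A = k + 3, B = k + 5, C = 1.
Need (k + 3)·f(k+1) − (k + 4)·f(k) = 1.
deg f ≤ 1 (via 1,1,0).
A polynomial solution: f(k) = k/3.
Get s_k = R·t_k = 4*k/(3*(k + 3)) with R(k) = B(k−1)f(k)/C(k) = k*(k + 4)/3.
Verify: 4/(k**2 + 7*k + 12) matches t_k.
Telescope: S(n) = s_(n+1) − s_(2) = 4*(n + 1)/(3*(n + 4)) − (8/15) = 4*(n - 1)/(5*(n + 4)).

S(n) = 4*(n - 1)/(5*(n + 4))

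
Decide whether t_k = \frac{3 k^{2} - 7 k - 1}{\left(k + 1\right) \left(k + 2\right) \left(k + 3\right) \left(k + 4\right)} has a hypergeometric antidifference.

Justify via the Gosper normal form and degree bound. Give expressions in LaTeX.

Yes. s_k = \frac{k \left(k^{2} - 12 k + 5\right)}{6 \left(k + 1\right) \left(k + 2\right) \left(k + 3\right)}.

r(k) = (k + 1)*(7*k - 3*(k + 1)**2 + 8)/((k + 5)*(-3*k**2 + 7*k + 1)) after simplifying.
Take A(k)=k + 1, B(k)=k + 5, C(k)=k**2 - 7*k/3 - 1/3.
f must satisfy (k + 1)·f(k+1) − (k + 4)·f(k) = k**2 - 7*k/3 - 1/3.
d = 3 from the (1,1,2) case.
Match coefficients ⇒ f(k) = k*(k**2 - 12*k + 5)/18.
R(k) = B(k−1)·f(k)/C(k) = k*(k + 4)*(k**2 - 12*k + 5)/(6*(3*k**2 - 7*k - 1)); s_k = R·t_k = k*(k**2 - 12*k + 5)/(6*(k + 1)*(k + 2)*(k + 3)).
Δs = (3*k**2 - 7*k - 1)/(k**4 + 10*k**3 + 35*k**2 + 50*k + 24), as required.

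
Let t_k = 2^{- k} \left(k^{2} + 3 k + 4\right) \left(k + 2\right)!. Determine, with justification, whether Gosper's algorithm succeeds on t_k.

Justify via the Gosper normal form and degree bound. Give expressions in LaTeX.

Yes. s_k = 2^{1 - k} \left(k + 1\right) \left(k + 2\right)!.

The ratio is (k + 3)*(3*k + (k + 1)**2 + 7)/(2*(k**2 + 3*k + 4)).
Gosper form: A/B · C(k+1)/C(k) with A=k/2 + 3/2, B=1, C=k**2 + 3*k + 4.
Key eq: (k/2 + 3/2)·f(k+1) = (1)·f(k) + (k**2 + 3*k + 4).
Bound: deg f ≤ 1.
Match coefficients ⇒ f(k) = 2*(k + 1).
Then R = B(k−1)f/C = 2*(k + 1)/(k**2 + 3*k + 4), so s_k = R(k)·t_k = 2**(1 - k)*(k + 1)*factorial(k + 2).
Verify: (k**2 + 3*k + 4)*factorial(k + 2)/2**k matches t_k.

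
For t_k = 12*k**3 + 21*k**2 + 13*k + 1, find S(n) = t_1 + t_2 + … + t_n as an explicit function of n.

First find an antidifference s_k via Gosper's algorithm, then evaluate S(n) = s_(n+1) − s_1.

Step 1: r(k) = (12*k**3 + 57*k**2 + 91*k + 47)/(12*k**3 + 21*k**2 + 13*k + 1).
So A=1 and B=1, with C=k**3 + 7*k**2/4 + 13*k/12 + 1/12.
Need (1)·f(k+1) − (1)·f(k) = k**3 + 7*k**2/4 + 13*k/12 + 1/12.
d = 4 from the (0,0,3) case.
A polynomial solution: f(k) = k*(3*k**3 + k**2 - k - 2)/12.
Certificate R = B(k−1)f/C = k*(3*k**3 + k**2 - k - 2)/(12*k**3 + 21*k**2 + 13*k + 1) gives s_k = k*(3*k**3 + k**2 - k - 2).
s_(k+1) − s_k = 12*k**3 + 21*k**2 + 13*k + 1 = t_k.
Σ_(k=1)^n t_k = s_(n+1) − s_(1) = (3*n**4 + 13*n**3 + 20*n**2 + 11*n + 1) − (1), i.e. n*(3*n**3 + 13*n**2 + 20*n + 11).

S(n) = n*(3*n**3 + 13*n**2 + 20*n + 11)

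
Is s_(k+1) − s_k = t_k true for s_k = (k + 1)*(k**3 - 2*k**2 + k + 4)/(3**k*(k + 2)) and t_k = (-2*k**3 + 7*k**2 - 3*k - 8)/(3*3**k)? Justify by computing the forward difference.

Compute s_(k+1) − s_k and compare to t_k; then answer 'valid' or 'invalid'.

s_(k+1) = (k + 2)*(k + (k + 1)**3 - 2*(k + 1)**2 + 5)/(3*3**k*(k + 3))
s_(k+1) − s_k = (-2*k**5 - k**4 + 20*k**3 + 2*k**2 - 41*k - 20)/(3*3**k*(k**2 + 5*k + 6))
(s_(k+1) − s_k) − t_k = (2*k**4 - 17*k**2 + 17*k + 28)/(3*3**k*(k**2 + 5*k + 6))

Invalid: residual (2*k**4 - 17*k**2 + 17*k + 28)/(3*3**k*(k**2 + 5*k + 6)) ≠ 0.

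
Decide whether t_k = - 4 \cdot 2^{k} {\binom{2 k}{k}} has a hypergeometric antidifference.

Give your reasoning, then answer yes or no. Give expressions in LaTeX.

Ratio r(k) = 4*(2*k + 1)/(k + 1).
Factor: A=8*k + 4; B=k + 1; C=1.
f must satisfy (8*k + 4)·f(k+1) − (k)·f(k) = 1.
deg f ≤ -1 (via 1,1,0).
Negative degree bound (-1): no f exists, t_k not Gosper-summable.

No — negative degree bound, so no certificate f.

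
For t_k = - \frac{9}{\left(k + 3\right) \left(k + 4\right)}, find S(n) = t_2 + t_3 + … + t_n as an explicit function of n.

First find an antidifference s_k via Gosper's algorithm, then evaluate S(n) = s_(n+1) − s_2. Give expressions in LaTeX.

r(k) = (k + 3)/(k + 5) after simplifying.
Take A(k)=k + 3, B(k)=k + 5, C(k)=1.
Set up (k + 3)·f(k+1) − (k + 4)·f(k) − (1) = 0.
d = 1 from the (1,1,0) case.
Solving with deg f ≤ 1: f(k) = k/3.
So s_k = (B(k−1)f/C)·t_k = (k*(k + 4)/3)·t_k = -3*k/(k + 3).
Verify: -9/(k**2 + 7*k + 12) matches t_k.
s_(n+1) = 3*(-n - 1)/(n + 4) and s_(2) = -6/5, so S(n) = 9*(1 - n)/(5*(n + 4)).

S(n) = \frac{9 \left(1 - n\right)}{5 \left(n + 4\right)}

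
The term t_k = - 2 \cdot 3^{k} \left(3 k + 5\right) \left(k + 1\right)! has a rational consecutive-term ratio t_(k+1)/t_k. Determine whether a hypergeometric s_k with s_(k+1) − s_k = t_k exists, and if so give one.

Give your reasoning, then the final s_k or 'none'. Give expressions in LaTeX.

s_k = - 2 \cdot 3^{k} \left(k + 1\right)!

The ratio is 3*(k + 2)*(3*k + 8)/(3*k + 5).
A = 3*k + 6, B = 1, C = k + 5/3.
f must satisfy (3*k + 6)·f(k+1) − (1)·f(k) = k + 5/3.
Degrees (1,0,1) ⇒ d ≤ 0.
A polynomial solution: f(k) = 1/3.
Get s_k = R·t_k = -2*3**k*factorial(k + 1) with R(k) = B(k−1)f(k)/C(k) = 1/(3*k + 5).
s_(k+1) − s_k = -2*3**k*(3*k + 5)*factorial(k + 1) = t_k.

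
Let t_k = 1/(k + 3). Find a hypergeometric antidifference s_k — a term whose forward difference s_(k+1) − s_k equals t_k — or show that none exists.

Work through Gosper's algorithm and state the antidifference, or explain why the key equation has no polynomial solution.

not Gosper-summable; s_k does not exist

The ratio is (k + 3)/(k + 4).
Take A(k)=k + 3, B(k)=k + 4, C(k)=1.
Solve (k + 3)·f(k+1) − (k + 3)·f(k) = 1.
From deg A=1, deg B=1, deg C=0: d=0.
Generic f = c0 gives residual -1; -1 = 0 cannot hold, so t_k is not Gosper-summable.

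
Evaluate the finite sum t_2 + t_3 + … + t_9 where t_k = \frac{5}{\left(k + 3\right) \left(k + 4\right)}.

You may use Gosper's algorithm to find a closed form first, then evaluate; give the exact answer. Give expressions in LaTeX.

Ratio r(k) = (k + 3)/(k + 5).
Take A(k)=k + 3, B(k)=k + 5, C(k)=1.
f must satisfy (k + 3)·f(k+1) − (k + 4)·f(k) = 1.
Bound: deg f ≤ 1.
Match coefficients ⇒ f(k) = k/3.
Then R = B(k−1)f/C = k*(k + 4)/3, so s_k = R(k)·t_k = 5*k/(3*(k + 3)).
s_(k+1) − s_k = 5/(k**2 + 7*k + 12) = t_k.
Sum = s_(10) − s_(2); s_(10) = 50/39, s_(2) = 2/3 ⇒ 8/13.

Σ = 8/13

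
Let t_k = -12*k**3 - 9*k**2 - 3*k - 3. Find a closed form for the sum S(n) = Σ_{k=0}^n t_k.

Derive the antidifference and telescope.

Step 1: r(k) = (4*k**3 + 15*k**2 + 19*k + 9)/(4*k**3 + 3*k**2 + k + 1).
Factor: A=1; B=1; C=k**3 + 3*k**2/4 + k/4 + 1/4.
Solve (1)·f(k+1) − (1)·f(k) = k**3 + 3*k**2/4 + k/4 + 1/4.
d = 4 from the (0,0,3) case.
Coefficient equations give f(k) = k*(k**3 - k**2 + 1)/4.
So s_k = (B(k−1)f/C)·t_k = (k*(k**3 - k**2 + 1)/(4*k**3 + 3*k**2 + k + 1))·t_k = 3*k*(-k**3 + k**2 - 1).
Δs = -12*k**3 - 9*k**2 - 3*k - 3, as required.
Telescope: S(n) = s_(n+1) − s_(0) = -3*n**4 - 9*n**3 - 9*n**2 - 6*n - 3 − (0) = -3*n**4 - 9*n**3 - 9*n**2 - 6*n - 3.

S(n) = -3*n**4 - 9*n**3 - 9*n**2 - 6*n - 3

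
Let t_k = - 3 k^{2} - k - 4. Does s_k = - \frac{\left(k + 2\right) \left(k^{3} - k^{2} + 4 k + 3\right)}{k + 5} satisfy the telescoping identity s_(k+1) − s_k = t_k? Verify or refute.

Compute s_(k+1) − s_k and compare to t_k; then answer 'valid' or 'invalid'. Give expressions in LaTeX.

Invalid: residual \frac{3 \left(2 k^{3} + 17 k^{2} + 5 k + 17\right)}{k^{2} + 11 k + 30} ≠ 0.

s_(k+1) = -(k + 3)*(4*k + (k + 1)**3 - (k + 1)**2 + 7)/(k + 6)
s_(k+1) − s_k = (-3*k**4 - 28*k**3 - 54*k**2 - 59*k - 69)/(k**2 + 11*k + 30)
(s_(k+1) − s_k) − t_k = 3*(2*k**3 + 17*k**2 + 5*k + 17)/(k**2 + 11*k + 30)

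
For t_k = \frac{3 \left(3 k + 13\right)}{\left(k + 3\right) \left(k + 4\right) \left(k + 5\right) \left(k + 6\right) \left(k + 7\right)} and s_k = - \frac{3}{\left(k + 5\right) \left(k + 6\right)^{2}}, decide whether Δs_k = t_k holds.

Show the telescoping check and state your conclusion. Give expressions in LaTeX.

Invalid: residual \frac{18 \left(- 2 k^{2} - 21 k - 53\right)}{k^{7} + 38 k^{6} + 612 k^{5} + 5410 k^{4} + 28319 k^{3} + 87672 k^{2} + 148428 k + 105840} ≠ 0.

s_(k+1) = -3/((k + 6)*(k + 7)**2)
s_(k+1) − s_k = 3*(3*k + 19)/(k**5 + 31*k**4 + 383*k**3 + 2357*k**2 + 7224*k + 8820)
(s_(k+1) − s_k) − t_k = 18*(-2*k**2 - 21*k - 53)/(k**7 + 38*k**6 + 612*k**5 + 5410*k**4 + 28319*k**3 + 87672*k**2 + 148428*k + 105840)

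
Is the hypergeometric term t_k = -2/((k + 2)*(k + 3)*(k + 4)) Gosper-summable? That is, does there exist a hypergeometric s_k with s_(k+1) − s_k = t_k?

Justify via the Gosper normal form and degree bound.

The ratio is (k + 2)/(k + 5).
A = k + 2, B = k + 5, C = 1.
Key eq: (k + 2)·f(k+1) = (k + 4)·f(k) + (1).
deg f ≤ 2 (via 1,1,0).
Match coefficients ⇒ f(k) = k*(k + 5)/12.
So s_k = (B(k−1)f/C)·t_k = (k*(k + 4)*(k + 5)/12)·t_k = k*(-k - 5)/(6*(k + 2)*(k + 3)).
Check: Δs_k = -2/(k**3 + 9*k**2 + 26*k + 24). ✓

Yes. s_k = k*(-k - 5)/(6*(k + 2)*(k + 3)).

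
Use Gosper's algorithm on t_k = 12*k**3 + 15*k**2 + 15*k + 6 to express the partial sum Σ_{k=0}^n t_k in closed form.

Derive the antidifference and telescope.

S(n) = 3*n**4 + 11*n**3 + 18*n**2 + 16*n + 6

Compute t_(k+1)/t_k: get (4*k**3 + 17*k**2 + 27*k + 16)/(4*k**3 + 5*k**2 + 5*k + 2).
Gosper form: A/B · C(k+1)/C(k) with A=1, B=1, C=k**3 + 5*k**2/4 + 5*k/4 + 1/2.
Key eq: (1)·f(k+1) = (1)·f(k) + (k**3 + 5*k**2/4 + 5*k/4 + 1/2).
Bound: deg f ≤ 4.
A polynomial solution: f(k) = k*(3*k**3 - k**2 + 3*k + 1)/12.
Get s_k = R·t_k = k*(3*k**3 - k**2 + 3*k + 1) with R(k) = B(k−1)f(k)/C(k) = k*(3*k**3 - k**2 + 3*k + 1)/(3*(4*k**3 + 5*k**2 + 5*k + 2)).
Δs = 12*k**3 + 15*k**2 + 15*k + 6, as required.
s_(n+1) = 3*n**4 + 11*n**3 + 18*n**2 + 16*n + 6 and s_(0) = 0, so S(n) = 3*n**4 + 11*n**3 + 18*n**2 + 16*n + 6.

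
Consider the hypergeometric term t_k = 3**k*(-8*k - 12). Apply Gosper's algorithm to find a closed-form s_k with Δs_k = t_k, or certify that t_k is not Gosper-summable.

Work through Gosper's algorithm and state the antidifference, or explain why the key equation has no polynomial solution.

s_k = -4*3**k*k

The ratio is 3*(2*k + 5)/(2*k + 3).
Take A(k)=3, B(k)=1, C(k)=k + 3/2.
Need (3)·f(k+1) − (1)·f(k) = k + 3/2.
d = 1 from the (0,0,1) case.
Match coefficients ⇒ f(k) = k/2.
R(k) = B(k−1)·f(k)/C(k) = k/(2*k + 3); s_k = R·t_k = -4*3**k*k.
Verify: 3**k*(-8*k - 12) matches t_k.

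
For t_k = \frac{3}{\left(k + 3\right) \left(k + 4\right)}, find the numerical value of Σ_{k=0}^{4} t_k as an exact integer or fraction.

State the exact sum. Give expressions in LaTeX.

Σ = 5/8

t_(k+1)/t_k = (k + 3)/(k + 5).
Gosper form: A/B · C(k+1)/C(k) with A=k + 3, B=k + 5, C=1.
f must satisfy (k + 3)·f(k+1) − (k + 4)·f(k) = 1.
From deg A=1, deg B=1, deg C=0: d=1.
Solve for f: f(k) = k/3 (degree 1 ≤ 1).
Then R = B(k−1)f/C = k*(k + 4)/3, so s_k = R(k)·t_k = k/(k + 3).
s_(k+1) − s_k = 3/(k**2 + 7*k + 12) = t_k.
Telescoping: Σ = s_(5) − s_(0) = 5/8 − (0) = 5/8.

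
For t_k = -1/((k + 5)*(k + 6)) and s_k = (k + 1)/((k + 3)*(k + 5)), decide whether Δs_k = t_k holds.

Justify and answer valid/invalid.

s_(k+1) = (k + 2)/((k + 4)*(k + 6))
s_(k+1) − s_k = (-k**2 - 3*k + 6)/(k**4 + 18*k**3 + 119*k**2 + 342*k + 360)
(s_(k+1) − s_k) − t_k = 2*(2*k + 9)/(k**4 + 18*k**3 + 119*k**2 + 342*k + 360)

Invalid: residual 2*(2*k + 9)/(k**4 + 18*k**3 + 119*k**2 + 342*k + 360) ≠ 0.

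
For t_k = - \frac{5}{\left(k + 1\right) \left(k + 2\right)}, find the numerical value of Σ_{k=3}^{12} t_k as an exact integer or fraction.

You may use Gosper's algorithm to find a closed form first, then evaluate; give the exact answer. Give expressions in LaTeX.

Σ = -25/28

The ratio is (k + 1)/(k + 3).
Take A(k)=k + 1, B(k)=k + 3, C(k)=1.
f must satisfy (k + 1)·f(k+1) − (k + 2)·f(k) = 1.
d = 1 from the (1,1,0) case.
Coefficient equations give f(k) = k.
So s_k = (B(k−1)f/C)·t_k = (k*(k + 2))·t_k = -5*k/(k + 1).
Δs = -5/(k**2 + 3*k + 2), as required.
Sum = s_(13) − s_(3); s_(13) = -65/14, s_(3) = -15/4 ⇒ -25/28.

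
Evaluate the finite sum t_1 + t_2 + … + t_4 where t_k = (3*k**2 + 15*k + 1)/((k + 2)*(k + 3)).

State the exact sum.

Step 1: r(k) = (k + 2)*(15*k + 3*(k + 1)**2 + 16)/((k + 4)*(3*k**2 + 15*k + 1)).
Normal form (A,B,C) = (k + 2, k + 4, k**2 + 5*k + 1/3).
f must satisfy (k + 2)·f(k+1) − (k + 3)·f(k) = k**2 + 5*k + 1/3.
Bound: deg f ≤ 2.
Coefficient equations give f(k) = k*(6*k - 5)/6.
Get s_k = R·t_k = k*(6*k - 5)/(2*(k + 2)) with R(k) = B(k−1)f(k)/C(k) = k*(k + 3)*(6*k - 5)/(2*(3*k**2 + 15*k + 1)).
Check: Δs_k = (3*k**2 + 15*k + 1)/(k**2 + 5*k + 6). ✓
Telescoping: Σ = s_(5) − s_(1) = 125/14 − (1/6) = 184/21.

Σ = 184/21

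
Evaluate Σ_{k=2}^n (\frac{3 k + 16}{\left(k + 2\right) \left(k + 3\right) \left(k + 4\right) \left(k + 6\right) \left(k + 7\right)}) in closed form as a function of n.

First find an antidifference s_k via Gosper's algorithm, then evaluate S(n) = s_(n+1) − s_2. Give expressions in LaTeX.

S(n) = \frac{n^{3} + 14 n^{2} + 61 n - 76}{160 \left(n^{3} + 14 n^{2} + 61 n + 84\right)}

Step 1: r(k) = (k + 2)*(k + 6)*(3*k + 19)/((k + 5)*(k + 8)*(3*k + 16)).
A = k + 2, B = k + 8, C = k**2 + 31*k/3 + 80/3.
Need (k + 2)·f(k+1) − (k + 7)·f(k) = k**2 + 31*k/3 + 80/3.
From deg A=1, deg B=1, deg C=2: d=5.
Solving with deg f ≤ 5: f(k) = k*(k + 4)*(k + 5)*(k**2 + 11*k + 36)/108.
Get s_k = R·t_k = k*(k**2 + 11*k + 36)/(36*(k**3 + 11*k**2 + 36*k + 36)) with R(k) = B(k−1)f(k)/C(k) = k*(k + 4)*(k + 7)*(k**2 + 11*k + 36)/(36*(3*k + 16)).
Δs = (3*k + 16)/(k**5 + 22*k**4 + 185*k**3 + 740*k**2 + 1404*k + 1008), as required.
s_(n+1) = (n**3 + 14*n**2 + 61*n + 48)/(36*(n**3 + 14*n**2 + 61*n + 84)) and s_(2) = 31/1440, so S(n) = (n**3 + 14*n**2 + 61*n - 76)/(160*(n**3 + 14*n**2 + 61*n + 84)).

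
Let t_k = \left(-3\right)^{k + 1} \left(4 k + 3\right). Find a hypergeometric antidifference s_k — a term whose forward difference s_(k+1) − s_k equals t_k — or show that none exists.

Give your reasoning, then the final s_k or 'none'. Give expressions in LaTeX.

s_k = 3 \left(-3\right)^{k} k

Compute t_(k+1)/t_k: get 3*(-4*k - 7)/(4*k + 3).
So A=-3 and B=1, with C=k + 3/4.
Set up (-3)·f(k+1) − (1)·f(k) − (k + 3/4) = 0.
Degrees (0,0,1) ⇒ d ≤ 1.
Match coefficients ⇒ f(k) = -k/4.
R(k) = B(k−1)·f(k)/C(k) = -k/(4*k + 3); s_k = R·t_k = 3*(-3)**k*k.
Δs = (-3)**(k + 1)*(4*k + 3), as required.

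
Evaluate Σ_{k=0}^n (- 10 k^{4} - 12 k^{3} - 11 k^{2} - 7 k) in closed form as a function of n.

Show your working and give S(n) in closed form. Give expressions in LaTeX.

Ratio r(k) = (10*k**4 + 52*k**3 + 107*k**2 + 105*k + 40)/(k*(10*k**3 + 12*k**2 + 11*k + 7)).
Normal form (A,B,C) = (1, 1, k**4 + 6*k**3/5 + 11*k**2/10 + 7*k/10).
f must satisfy (1)·f(k+1) − (1)·f(k) = k**4 + 6*k**3/5 + 11*k**2/10 + 7*k/10.
d = 5 from the (0,0,4) case.
Solve for f: f(k) = k*(k - 1)*(2*k**3 + k + 2)/10 (degree 5 ≤ 5).
Certificate R = B(k−1)f/C = (k - 1)*(2*k**3 + k + 2)/(10*k**3 + 12*k**2 + 11*k + 7) gives s_k = k*(-2*k**4 + 2*k**3 - k**2 - k + 2).
Δs = k*(-10*k**3 - 12*k**2 - 11*k - 7), as required.
Evaluate: s_(n+1) = n*(-2*n**4 - 8*n**3 - 13*n**2 - 12*n - 5); subtract s_(0) = 0 ⇒ S(n) = n*(-2*n**4 - 8*n**3 - 13*n**2 - 12*n - 5).

S(n) = n \left(- 2 n^{4} - 8 n^{3} - 13 n^{2} - 12 n - 5\right)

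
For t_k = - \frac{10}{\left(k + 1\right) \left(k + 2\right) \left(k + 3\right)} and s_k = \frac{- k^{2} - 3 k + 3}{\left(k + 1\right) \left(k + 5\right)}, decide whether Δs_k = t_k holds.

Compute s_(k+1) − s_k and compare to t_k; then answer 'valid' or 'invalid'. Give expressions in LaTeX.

s_(k+1) = (-3*k - (k + 1)**2)/((k + 2)*(k + 6))
s_(k+1) − s_k = (-3*k**2 - 19*k - 41)/(k**4 + 14*k**3 + 65*k**2 + 112*k + 60)
(s_(k+1) − s_k) − t_k = 3*(-k**3 - 6*k**2 + 4*k + 59)/(k**5 + 17*k**4 + 107*k**3 + 307*k**2 + 396*k + 180)

Invalid: residual \frac{3 \left(- k^{3} - 6 k^{2} + 4 k + 59\right)}{k^{5} + 17 k^{4} + 107 k^{3} + 307 k^{2} + 396 k + 180} ≠ 0.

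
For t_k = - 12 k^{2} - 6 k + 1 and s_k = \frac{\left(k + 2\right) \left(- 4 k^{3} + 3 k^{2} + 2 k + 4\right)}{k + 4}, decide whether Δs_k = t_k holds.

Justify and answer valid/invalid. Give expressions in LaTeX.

Invalid: residual \frac{2 k \left(8 k^{2} + 57 k + 25\right)}{k^{2} + 9 k + 20} ≠ 0.

s_(k+1) = (-4*k**4 - 21*k**3 - 31*k**2 - 7*k + 15)/(k + 5)
s_(k+1) − s_k = (-12*k**4 - 98*k**3 - 179*k**2 - 61*k + 20)/(k**2 + 9*k + 20)
(s_(k+1) − s_k) − t_k = 2*k*(8*k**2 + 57*k + 25)/(k**2 + 9*k + 20)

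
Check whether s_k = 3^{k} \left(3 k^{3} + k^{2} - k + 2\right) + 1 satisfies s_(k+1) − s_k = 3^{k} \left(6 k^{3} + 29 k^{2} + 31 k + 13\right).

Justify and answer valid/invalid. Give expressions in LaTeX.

Valid: the claim telescopes to t_k.

s_(k+1) = 3**(k + 1)*(-k + 3*(k + 1)**3 + (k + 1)**2 + 1) + 1
s_(k+1) − s_k = 3**k*(6*k**3 + 29*k**2 + 31*k + 13)
(s_(k+1) − s_k) − t_k = 0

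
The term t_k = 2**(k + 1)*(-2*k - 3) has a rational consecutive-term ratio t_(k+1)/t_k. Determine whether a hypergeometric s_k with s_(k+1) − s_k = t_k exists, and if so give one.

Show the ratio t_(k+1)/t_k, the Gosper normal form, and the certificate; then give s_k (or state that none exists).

Step 1: r(k) = 2*(2*k + 5)/(2*k + 3).
Take A(k)=2, B(k)=1, C(k)=k + 3/2.
f must satisfy (2)·f(k+1) − (1)·f(k) = k + 3/2.
Degrees (0,0,1) ⇒ d ≤ 1.
A polynomial solution: f(k) = (2*k - 1)/2.
Get s_k = R·t_k = 2**(k + 1)*(1 - 2*k) with R(k) = B(k−1)f(k)/C(k) = (2*k - 1)/(2*k + 3).
Check: Δs_k = 2**(k + 1)*(-2*k - 3). ✓

s_k = 2**(k + 1)*(1 - 2*k)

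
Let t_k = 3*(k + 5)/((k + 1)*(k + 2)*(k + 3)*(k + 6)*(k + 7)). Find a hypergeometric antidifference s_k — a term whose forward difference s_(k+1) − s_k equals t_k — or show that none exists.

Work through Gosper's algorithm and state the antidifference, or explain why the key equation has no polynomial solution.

Step 1: r(k) = (k + 1)*(k + 6)**2/((k + 4)*(k + 5)*(k + 8)).
Factor: A=k + 1; B=k + 8; C=k**3 + 14*k**2 + 65*k + 100.
Need (k + 1)·f(k+1) − (k + 7)·f(k) = k**3 + 14*k**2 + 65*k + 100.
deg f ≤ 6 (via 1,1,3).
A polynomial solution: f(k) = k*(k + 3)*(k + 4)**2*(k + 5)**2/36.
Get s_k = R·t_k = k*(k**2 + 9*k + 20)/(12*(k**3 + 9*k**2 + 20*k + 12)) with R(k) = B(k−1)f(k)/C(k) = k*(k + 3)*(k + 4)*(k + 7)/36.
Check: Δs_k = 3*(k + 5)/(k**5 + 19*k**4 + 131*k**3 + 401*k**2 + 540*k + 252). ✓

s_k = k*(k**2 + 9*k + 20)/(12*(k**3 + 9*k**2 + 20*k + 12))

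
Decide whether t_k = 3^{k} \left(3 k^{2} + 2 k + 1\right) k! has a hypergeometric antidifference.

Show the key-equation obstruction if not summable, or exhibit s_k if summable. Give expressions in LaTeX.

Yes. s_k = 3^{k} \left(k - 1\right) k!.

Compute t_(k+1)/t_k: get 3*(3*k**3 + 11*k**2 + 14*k + 6)/(3*k**2 + 2*k + 1).
Normal form (A,B,C) = (3*k + 3, 1, k**2 + 2*k/3 + 1/3).
Need (3*k + 3)·f(k+1) − (1)·f(k) = k**2 + 2*k/3 + 1/3.
Degrees (1,0,2) ⇒ d ≤ 1.
Solve for f: f(k) = (k - 1)/3 (degree 1 ≤ 1).
Get s_k = R·t_k = 3**k*(k - 1)*factorial(k) with R(k) = B(k−1)f(k)/C(k) = (k - 1)/(3*k**2 + 2*k + 1).
Δs = 3**k*(3*k**2 + 2*k + 1)*factorial(k), as required.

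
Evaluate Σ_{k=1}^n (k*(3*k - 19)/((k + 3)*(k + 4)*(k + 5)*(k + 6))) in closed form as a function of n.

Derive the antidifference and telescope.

Ratio r(k) = (k + 1)*(k + 3)*(3*k - 16)/(k*(k + 7)*(3*k - 19)).
Gosper form: A/B · C(k+1)/C(k) with A=k + 3, B=k + 7, C=k**2 - 19*k/3.
Key eq: (k + 3)·f(k+1) = (k + 6)·f(k) + (k**2 - 19*k/3).
Degrees (1,1,2) ⇒ d ≤ 3.
A polynomial solution: f(k) = k*(k - 32)*(k - 1)/45.
Then R = B(k−1)f/C = (k - 32)*(k - 1)*(k + 6)/(15*(3*k - 19)), so s_k = R(k)·t_k = k*(k**2 - 33*k + 32)/(15*(k + 3)*(k + 4)*(k + 5)).
Δs = k*(3*k - 19)/(k**4 + 18*k**3 + 119*k**2 + 342*k + 360), as required.
Σ_(k=1)^n t_k = s_(n+1) − s_(1) = (n*(n**2 - 30*n - 31)/(15*(n**3 + 15*n**2 + 74*n + 120))) − (0), i.e. n*(n**2 - 30*n - 31)/(15*(n**3 + 15*n**2 + 74*n + 120)).

S(n) = n*(n**2 - 30*n - 31)/(15*(n**3 + 15*n**2 + 74*n + 120))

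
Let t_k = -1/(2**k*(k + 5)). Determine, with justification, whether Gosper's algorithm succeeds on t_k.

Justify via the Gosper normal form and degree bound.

No — t_k has no hypergeometric antidifference.

t_(k+1)/t_k = (k + 5)/(2*(k + 6)).
Normal form (A,B,C) = (k/2 + 5/2, k + 6, 1).
Set up (k/2 + 5/2)·f(k+1) − (k + 5)·f(k) − (1) = 0.
Bound: deg f ≤ -1.
deg f ≤ -1 is impossible — no certificate.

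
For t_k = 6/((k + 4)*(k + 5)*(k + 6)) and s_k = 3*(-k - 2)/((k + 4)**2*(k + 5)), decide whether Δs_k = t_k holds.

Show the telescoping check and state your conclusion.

Invalid: residual 6*(-3*k - 14)/(k**5 + 24*k**4 + 229*k**3 + 1086*k**2 + 2560*k + 2400) ≠ 0.

s_(k+1) = 3*(-k - 3)/((k + 5)**2*(k + 6))
s_(k+1) − s_k = 6*(k**2 + 6*k + 6)/(k**5 + 24*k**4 + 229*k**3 + 1086*k**2 + 2560*k + 2400)
(s_(k+1) − s_k) − t_k = 6*(-3*k - 14)/(k**5 + 24*k**4 + 229*k**3 + 1086*k**2 + 2560*k + 2400)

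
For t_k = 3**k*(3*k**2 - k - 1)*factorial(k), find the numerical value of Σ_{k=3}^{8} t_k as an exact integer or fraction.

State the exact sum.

Σ = 49997969118

The ratio is 3*(k + 1)*(k - 3*(k + 1)**2 + 2)/(-3*k**2 + k + 1).
Gosper form: A/B · C(k+1)/C(k) with A=3*k + 3, B=1, C=k**2 - k/3 - 1/3.
f must satisfy (3*k + 3)·f(k+1) − (1)·f(k) = k**2 - k/3 - 1/3.
Degrees (1,0,2) ⇒ d ≤ 1.
Solving with deg f ≤ 1: f(k) = (k - 2)/3.
Then R = B(k−1)f/C = (k - 2)/(3*k**2 - k - 1), so s_k = R(k)·t_k = 3**k*(k - 2)*factorial(k).
Verify: 3**k*(3*k**2 - k - 1)*factorial(k) matches t_k.
Sum = s_(9) − s_(3); s_(9) = 49997969280, s_(3) = 162 ⇒ 49997969118.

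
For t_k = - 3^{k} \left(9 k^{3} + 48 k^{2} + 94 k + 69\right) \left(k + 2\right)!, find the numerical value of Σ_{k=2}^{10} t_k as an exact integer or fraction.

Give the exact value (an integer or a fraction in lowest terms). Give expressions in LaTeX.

Ratio r(k) = 3*(9*k**4 + 102*k**3 + 442*k**2 + 871*k + 660)/(9*k**3 + 48*k**2 + 94*k + 69).
Factor: A=3*k + 9; B=1; C=k**3 + 16*k**2/3 + 94*k/9 + 23/3.
Need (3*k + 9)·f(k+1) − (1)·f(k) = k**3 + 16*k**2/3 + 94*k/9 + 23/3.
d = 2 from the (1,0,3) case.
Match coefficients ⇒ f(k) = (3*k**2 + 2*k + 3)/9.
Then R = B(k−1)f/C = (3*k**2 + 2*k + 3)/(9*k**3 + 48*k**2 + 94*k + 69), so s_k = R(k)·t_k = -3**k*(3*k**2 + 2*k + 3)*factorial(k + 2).
Check: Δs_k = -3**k*(9*k**3 + 48*k**2 + 94*k + 69)*factorial(k + 2). ✓
Sum = s_(11) − s_(2); s_(11) = -428002044819148800, s_(2) = -4104 ⇒ -428002044819144696.

Σ = -428002044819144696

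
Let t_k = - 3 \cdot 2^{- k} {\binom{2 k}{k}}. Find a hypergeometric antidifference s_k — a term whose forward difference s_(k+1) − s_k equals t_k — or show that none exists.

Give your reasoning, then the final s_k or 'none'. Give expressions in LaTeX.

not Gosper-summable; s_k does not exist

The ratio is (2*k + 1)/(k + 1).
Gosper form: A/B · C(k+1)/C(k) with A=2*k + 1, B=k + 1, C=1.
Solve (2*k + 1)·f(k+1) − (k)·f(k) = 1.
deg f ≤ -1 (via 1,1,0).
Bound -1 < 0, so the key equation has no polynomial solution.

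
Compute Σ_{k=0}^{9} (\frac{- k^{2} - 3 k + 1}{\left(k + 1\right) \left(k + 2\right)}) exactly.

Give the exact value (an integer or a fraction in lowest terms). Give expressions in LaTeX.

Σ = -80/11

Compute t_(k+1)/t_k: get (k + 1)*(3*k + (k + 1)**2 + 2)/((k + 3)*(k**2 + 3*k - 1)).
Gosper form: A/B · C(k+1)/C(k) with A=k + 1, B=k + 3, C=k**2 + 3*k - 1.
Set up (k + 1)·f(k+1) − (k + 2)·f(k) − (k**2 + 3*k - 1) = 0.
Bound: deg f ≤ 2.
Coefficient equations give f(k) = k*(k - 2).
R(k) = B(k−1)·f(k)/C(k) = k*(k - 2)*(k + 2)/(k**2 + 3*k - 1); s_k = R·t_k = k*(2 - k)/(k + 1).
Check: Δs_k = (-k**2 - 3*k + 1)/(k**2 + 3*k + 2). ✓
Sum = s_(10) − s_(0); s_(10) = -80/11, s_(0) = 0 ⇒ -80/11.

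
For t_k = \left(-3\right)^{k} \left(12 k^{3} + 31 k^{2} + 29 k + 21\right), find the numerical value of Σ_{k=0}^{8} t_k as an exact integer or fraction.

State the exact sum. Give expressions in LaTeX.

Σ = 44522949

r(k) = 3*(-12*k**3 - 67*k**2 - 127*k - 93)/(12*k**3 + 31*k**2 + 29*k + 21) after simplifying.
A = -3, B = 1, C = k**3 + 31*k**2/12 + 29*k/12 + 7/4.
f must satisfy (-3)·f(k+1) − (1)·f(k) = k**3 + 31*k**2/12 + 29*k/12 + 7/4.
Bound: deg f ≤ 3.
Coefficient equations give f(k) = -(3*k**3 + k**2 - k + 3)/12.
R(k) = B(k−1)·f(k)/C(k) = -(3*k**3 + k**2 - k + 3)/(12*k**3 + 31*k**2 + 29*k + 21); s_k = R·t_k = (-3)**k*(-3*k**3 - k**2 + k - 3).
s_(k+1) − s_k = (-3)**k*(12*k**3 + 31*k**2 + 29*k + 21) = t_k.
Sum = s_(9) − s_(0); s_(9) = 44522946, s_(0) = -3 ⇒ 44522949.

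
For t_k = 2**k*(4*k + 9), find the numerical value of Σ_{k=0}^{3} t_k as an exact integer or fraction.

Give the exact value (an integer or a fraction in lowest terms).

Σ = 271

Ratio r(k) = 2*(4*k + 13)/(4*k + 9).
So A=2 and B=1, with C=k + 9/4.
Key eq: (2)·f(k+1) = (1)·f(k) + (k + 9/4).
From deg A=0, deg B=0, deg C=1: d=1.
Solve for f: f(k) = (4*k + 1)/4 (degree 1 ≤ 1).
Certificate R = B(k−1)f/C = (4*k + 1)/(4*k + 9) gives s_k = 2**k*(4*k + 1).
Verify: 2**k*(4*k + 9) matches t_k.
Sum = s_(4) − s_(0); s_(4) = 272, s_(0) = 1 ⇒ 271.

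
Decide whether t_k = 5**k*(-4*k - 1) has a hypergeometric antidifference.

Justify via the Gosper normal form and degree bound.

Yes. s_k = 5**k*(1 - k).

Ratio r(k) = 5*(4*k + 5)/(4*k + 1).
So A=5 and B=1, with C=k + 1/4.
f must satisfy (5)·f(k+1) − (1)·f(k) = k + 1/4.
From deg A=0, deg B=0, deg C=1: d=1.
Solving with deg f ≤ 1: f(k) = (k - 1)/4.
Certificate R = B(k−1)f/C = (k - 1)/(4*k + 1) gives s_k = 5**k*(1 - k).
Δs = 5**k*(-4*k - 1), as required.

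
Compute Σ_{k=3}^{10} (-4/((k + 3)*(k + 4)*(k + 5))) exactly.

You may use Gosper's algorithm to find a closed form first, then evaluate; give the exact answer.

Ratio r(k) = (k + 3)/(k + 6).
Factor: A=k + 3; B=k + 6; C=1.
f must satisfy (k + 3)·f(k+1) − (k + 5)·f(k) = 1.
d = 2 from the (1,1,0) case.
Match coefficients ⇒ f(k) = k*(k + 7)/24.
Certificate R = B(k−1)f/C = k*(k + 5)*(k + 7)/24 gives s_k = k*(-k - 7)/(6*(k + 3)*(k + 4)).
Check: Δs_k = -4/(k**3 + 12*k**2 + 47*k + 60). ✓
Evaluate s at k=11 and k=3: -11/70 and -5/42; difference -4/105.

Σ = -4/105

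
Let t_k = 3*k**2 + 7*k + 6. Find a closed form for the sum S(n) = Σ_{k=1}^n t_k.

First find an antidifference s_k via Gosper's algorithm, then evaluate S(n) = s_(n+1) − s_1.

S(n) = n*(n**2 + 5*n + 10)

The ratio is (3*k**2 + 13*k + 16)/(3*k**2 + 7*k + 6).
A = 1, B = 1, C = k**2 + 7*k/3 + 2.
Key eq: (1)·f(k+1) = (1)·f(k) + (k**2 + 7*k/3 + 2).
From deg A=0, deg B=0, deg C=2: d=3.
Solving with deg f ≤ 3: f(k) = k*(k**2 + 2*k + 3)/3.
Certificate R = B(k−1)f/C = k*(k**2 + 2*k + 3)/(3*k**2 + 7*k + 6) gives s_k = k*(k**2 + 2*k + 3).
Check: Δs_k = 3*k**2 + 7*k + 6. ✓
Σ_(k=1)^n t_k = s_(n+1) − s_(1) = (n**3 + 5*n**2 + 10*n + 6) − (6), i.e. n*(n**2 + 5*n + 10).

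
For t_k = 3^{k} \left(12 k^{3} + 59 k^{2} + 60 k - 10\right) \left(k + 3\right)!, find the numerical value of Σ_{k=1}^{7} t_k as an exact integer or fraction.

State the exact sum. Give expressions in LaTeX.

Σ = 60235648704072

t_(k+1)/t_k = 3*(12*k**4 + 143*k**3 + 594*k**2 + 977*k + 484)/(12*k**3 + 59*k**2 + 60*k - 10).
Gosper form: A/B · C(k+1)/C(k) with A=3*k + 12, B=1, C=k**3 + 59*k**2/12 + 5*k - 5/6.
Set up (3*k + 12)·f(k+1) − (1)·f(k) − (k**3 + 59*k**2/12 + 5*k - 5/6) = 0.
Degrees (1,0,3) ⇒ d ≤ 2.
Solving with deg f ≤ 2: f(k) = (4*k**2 - 3*k - 2)/12.
Certificate R = B(k−1)f/C = (4*k**2 - 3*k - 2)/(12*k**3 + 59*k**2 + 60*k - 10) gives s_k = 3**k*(4*k**2 - 3*k - 2)*factorial(k + 3).
s_(k+1) − s_k = 3**k*(12*k**3 + 59*k**2 + 60*k - 10)*factorial(k + 3) = t_k.
Telescoping: Σ = s_(8) − s_(1) = 60235648704000 − (-72) = 60235648704072.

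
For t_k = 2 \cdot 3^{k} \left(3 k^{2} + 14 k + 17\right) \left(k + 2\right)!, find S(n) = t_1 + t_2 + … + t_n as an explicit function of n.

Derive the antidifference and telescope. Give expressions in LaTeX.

S(n) = 6 \cdot 3^{n} n \left(n + 3\right)! + 12 \cdot 3^{n} \left(n + 3\right)! - 72

t_(k+1)/t_k = 3*(3*k**3 + 29*k**2 + 94*k + 102)/(3*k**2 + 14*k + 17).
So A=3*k + 9 and B=1, with C=k**2 + 14*k/3 + 17/3.
Key eq: (3*k + 9)·f(k+1) = (1)·f(k) + (k**2 + 14*k/3 + 17/3).
Degrees (1,0,2) ⇒ d ≤ 1.
Coefficient equations give f(k) = (k + 1)/3.
Get s_k = R·t_k = 2*3**k*(k + 1)*factorial(k + 2) with R(k) = B(k−1)f(k)/C(k) = (k + 1)/(3*k**2 + 14*k + 17).
s_(k+1) − s_k = 2*3**k*(3*k**2 + 14*k + 17)*factorial(k + 2) = t_k.
Telescope: S(n) = s_(n+1) − s_(1) = 6*3**n*(n + 2)*factorial(n + 3) − (72) = 6*3**n*n*factorial(n + 3) + 12*3**n*factorial(n + 3) - 72.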